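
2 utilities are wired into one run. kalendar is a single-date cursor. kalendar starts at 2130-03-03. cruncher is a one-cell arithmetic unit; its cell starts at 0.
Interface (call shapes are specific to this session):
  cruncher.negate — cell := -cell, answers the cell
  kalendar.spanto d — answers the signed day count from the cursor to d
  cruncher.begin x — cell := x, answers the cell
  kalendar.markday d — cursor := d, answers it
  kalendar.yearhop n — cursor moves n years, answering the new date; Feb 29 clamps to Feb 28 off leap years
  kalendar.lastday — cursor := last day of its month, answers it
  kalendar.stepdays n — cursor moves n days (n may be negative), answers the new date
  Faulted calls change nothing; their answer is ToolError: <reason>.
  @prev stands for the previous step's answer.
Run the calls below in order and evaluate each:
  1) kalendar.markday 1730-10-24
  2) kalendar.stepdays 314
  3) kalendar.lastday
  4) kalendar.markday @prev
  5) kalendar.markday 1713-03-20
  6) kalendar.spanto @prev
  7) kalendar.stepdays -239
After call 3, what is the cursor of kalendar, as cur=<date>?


Answer: cur=1731-09-30

Derivation:
-> kalendar.markday(1730-10-24)
<- 1730-10-24
-> kalendar.stepdays(314)
<- 1731-09-03
-> kalendar.lastday()
<- 1731-09-30
-> kalendar.markday(@prev)
<- 1731-09-30
-> kalendar.markday(1713-03-20)
<- 1713-03-20
-> kalendar.spanto(@prev)
<- 0
-> kalendar.stepdays(-239)
<- 1712-07-24


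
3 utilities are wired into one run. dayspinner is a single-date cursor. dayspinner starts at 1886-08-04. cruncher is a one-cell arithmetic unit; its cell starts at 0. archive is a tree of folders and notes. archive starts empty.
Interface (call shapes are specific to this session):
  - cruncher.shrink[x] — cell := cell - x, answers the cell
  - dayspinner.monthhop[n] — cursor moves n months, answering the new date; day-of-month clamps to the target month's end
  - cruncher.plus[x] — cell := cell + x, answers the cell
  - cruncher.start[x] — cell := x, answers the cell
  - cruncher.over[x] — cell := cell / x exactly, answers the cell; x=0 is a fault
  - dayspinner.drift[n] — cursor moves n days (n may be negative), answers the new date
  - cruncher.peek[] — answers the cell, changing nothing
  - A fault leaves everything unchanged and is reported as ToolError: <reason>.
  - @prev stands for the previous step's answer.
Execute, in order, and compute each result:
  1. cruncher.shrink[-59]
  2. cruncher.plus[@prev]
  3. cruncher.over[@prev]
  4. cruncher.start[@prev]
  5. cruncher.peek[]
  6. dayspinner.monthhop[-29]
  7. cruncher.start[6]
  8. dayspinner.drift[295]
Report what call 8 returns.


Answer: 1884-12-24

Derivation:
-- 1. cruncher.shrink(x→-59) : 59
-- 2. cruncher.plus(x→@prev) : 118
-- 3. cruncher.over(x→@prev) : 1
-- 4. cruncher.start(x→@prev) : 1
-- 5. cruncher.peek() : 1
-- 6. dayspinner.monthhop(n→-29) : 1884-03-04
-- 7. cruncher.start(x→6) : 6
-- 8. dayspinner.drift(n→295) : 1884-12-24


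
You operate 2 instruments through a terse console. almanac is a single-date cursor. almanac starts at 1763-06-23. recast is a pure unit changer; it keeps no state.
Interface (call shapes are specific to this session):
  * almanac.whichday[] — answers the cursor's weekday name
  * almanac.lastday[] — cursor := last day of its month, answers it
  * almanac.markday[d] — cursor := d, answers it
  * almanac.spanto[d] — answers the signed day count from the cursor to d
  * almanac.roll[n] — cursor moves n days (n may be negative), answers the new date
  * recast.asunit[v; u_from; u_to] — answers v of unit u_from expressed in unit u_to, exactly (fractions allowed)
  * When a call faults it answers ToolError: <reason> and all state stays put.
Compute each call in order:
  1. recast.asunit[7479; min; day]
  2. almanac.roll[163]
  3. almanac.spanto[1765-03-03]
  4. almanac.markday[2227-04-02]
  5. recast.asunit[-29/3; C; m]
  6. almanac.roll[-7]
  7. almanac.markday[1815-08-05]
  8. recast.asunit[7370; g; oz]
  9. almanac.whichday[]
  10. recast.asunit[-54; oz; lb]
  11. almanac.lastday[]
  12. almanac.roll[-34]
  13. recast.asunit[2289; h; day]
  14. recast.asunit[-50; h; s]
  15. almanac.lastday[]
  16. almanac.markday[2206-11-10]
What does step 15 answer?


>>> recast.asunit v→7479 u_from→min u_to→day
  831/160
>>> almanac.roll n→163
  1763-12-03
>>> almanac.spanto d→1765-03-03
  456
>>> almanac.markday d→2227-04-02
  2227-04-02
>>> recast.asunit v→-29/3 u_from→C u_to→m
  ToolError: incompatible units
>>> almanac.roll n→-7
  2227-03-26
>>> almanac.markday d→1815-08-05
  1815-08-05
>>> recast.asunit v→7370 u_from→g u_to→oz
  1072000000/4123567
>>> almanac.whichday
  Saturday
>>> recast.asunit v→-54 u_from→oz u_to→lb
  -27/8
>>> almanac.lastday
  1815-08-31
>>> almanac.roll n→-34
  1815-07-28
>>> recast.asunit v→2289 u_from→h u_to→day
  763/8
>>> recast.asunit v→-50 u_from→h u_to→s
  -180000
>>> almanac.lastday
  1815-07-31
>>> almanac.markday d→2206-11-10
  2206-11-10

Answer: 1815-07-31


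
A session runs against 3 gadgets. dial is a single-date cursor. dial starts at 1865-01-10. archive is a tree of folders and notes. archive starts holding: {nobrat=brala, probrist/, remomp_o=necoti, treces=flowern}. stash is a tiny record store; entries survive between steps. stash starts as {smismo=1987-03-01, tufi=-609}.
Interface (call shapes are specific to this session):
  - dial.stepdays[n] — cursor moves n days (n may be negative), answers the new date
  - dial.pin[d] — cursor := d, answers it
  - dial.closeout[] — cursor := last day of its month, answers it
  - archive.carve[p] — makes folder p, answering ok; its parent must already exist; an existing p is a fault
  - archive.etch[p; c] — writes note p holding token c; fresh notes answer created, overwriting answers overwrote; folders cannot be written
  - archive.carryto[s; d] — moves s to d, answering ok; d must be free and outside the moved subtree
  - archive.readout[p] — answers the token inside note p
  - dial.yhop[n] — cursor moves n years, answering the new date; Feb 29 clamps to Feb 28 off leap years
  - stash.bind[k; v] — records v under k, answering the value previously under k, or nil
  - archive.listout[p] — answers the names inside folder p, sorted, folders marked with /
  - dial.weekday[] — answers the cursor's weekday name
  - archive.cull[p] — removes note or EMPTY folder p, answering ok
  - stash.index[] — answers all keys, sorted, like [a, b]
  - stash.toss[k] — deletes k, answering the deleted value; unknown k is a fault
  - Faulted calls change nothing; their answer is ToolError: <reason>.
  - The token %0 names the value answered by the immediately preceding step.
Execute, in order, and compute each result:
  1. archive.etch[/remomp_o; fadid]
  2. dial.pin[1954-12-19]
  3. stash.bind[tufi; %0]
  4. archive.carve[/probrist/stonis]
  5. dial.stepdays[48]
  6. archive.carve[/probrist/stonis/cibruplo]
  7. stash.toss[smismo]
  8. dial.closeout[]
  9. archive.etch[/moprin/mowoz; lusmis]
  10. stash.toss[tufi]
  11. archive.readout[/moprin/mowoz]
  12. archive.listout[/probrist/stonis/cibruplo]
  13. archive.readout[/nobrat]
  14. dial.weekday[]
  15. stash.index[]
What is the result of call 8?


→ etch(/remomp_o, fadid)
← overwrote
→ pin(1954-12-19)
← 1954-12-19
→ bind(tufi, %0)
← -609
→ carve(/probrist/stonis)
← ok
→ stepdays(48)
← 1955-02-05
→ carve(/probrist/stonis/cibruplo)
← ok
→ toss(smismo)
← 1987-03-01
→ closeout()
← 1955-02-28
→ etch(/moprin/mowoz, lusmis)
← ToolError: no parent
→ toss(tufi)
← 1954-12-19
→ readout(/moprin/mowoz)
← ToolError: not found
→ listout(/probrist/stonis/cibruplo)
← []
→ readout(/nobrat)
← brala
→ weekday()
← Monday
→ index()
← []

Answer: 1955-02-28


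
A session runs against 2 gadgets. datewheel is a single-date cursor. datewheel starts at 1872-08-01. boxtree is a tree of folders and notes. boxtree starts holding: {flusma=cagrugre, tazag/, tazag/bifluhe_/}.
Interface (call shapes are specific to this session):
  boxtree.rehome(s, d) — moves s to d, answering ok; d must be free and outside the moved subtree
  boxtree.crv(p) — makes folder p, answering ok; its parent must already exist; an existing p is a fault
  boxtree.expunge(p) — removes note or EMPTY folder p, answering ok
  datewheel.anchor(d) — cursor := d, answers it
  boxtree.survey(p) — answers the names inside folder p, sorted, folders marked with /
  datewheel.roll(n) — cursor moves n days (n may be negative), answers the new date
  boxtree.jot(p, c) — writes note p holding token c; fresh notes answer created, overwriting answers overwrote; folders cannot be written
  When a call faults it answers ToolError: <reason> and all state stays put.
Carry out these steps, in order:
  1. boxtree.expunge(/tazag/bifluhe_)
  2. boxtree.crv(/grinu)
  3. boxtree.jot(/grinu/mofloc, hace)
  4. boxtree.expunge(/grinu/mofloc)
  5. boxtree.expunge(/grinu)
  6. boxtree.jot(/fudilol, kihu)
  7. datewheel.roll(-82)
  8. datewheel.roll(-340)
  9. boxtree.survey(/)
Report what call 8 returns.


> boxtree.expunge p: /tazag/bifluhe_
[out] ok
> boxtree.crv p: /grinu
[out] ok
> boxtree.jot p: /grinu/mofloc c: hace
[out] created
> boxtree.expunge p: /grinu/mofloc
[out] ok
> boxtree.expunge p: /grinu
[out] ok
> boxtree.jot p: /fudilol c: kihu
[out] created
> datewheel.roll n: -82
[out] 1872-05-11
> datewheel.roll n: -340
[out] 1871-06-06
> boxtree.survey p: /
[out] [flusma, fudilol, tazag/]

Answer: 1871-06-06


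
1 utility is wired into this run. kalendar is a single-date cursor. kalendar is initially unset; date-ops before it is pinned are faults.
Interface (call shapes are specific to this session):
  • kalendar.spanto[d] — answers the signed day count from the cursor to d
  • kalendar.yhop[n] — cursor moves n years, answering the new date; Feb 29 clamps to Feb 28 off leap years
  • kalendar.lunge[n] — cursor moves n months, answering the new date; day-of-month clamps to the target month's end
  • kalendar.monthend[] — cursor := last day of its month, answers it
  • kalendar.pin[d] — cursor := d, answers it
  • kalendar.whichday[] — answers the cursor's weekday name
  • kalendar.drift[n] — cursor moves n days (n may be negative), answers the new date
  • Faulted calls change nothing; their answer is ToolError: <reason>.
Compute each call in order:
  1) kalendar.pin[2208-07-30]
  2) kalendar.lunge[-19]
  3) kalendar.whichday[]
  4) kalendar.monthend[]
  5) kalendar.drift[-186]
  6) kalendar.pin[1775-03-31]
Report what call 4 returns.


Answer: 2206-12-31

Derivation:
>> kalendar.pin(2208-07-30)
<< 2208-07-30
>> kalendar.lunge(-19)
<< 2206-12-30
>> kalendar.whichday()
<< Tuesday
>> kalendar.monthend()
<< 2206-12-31
>> kalendar.drift(-186)
<< 2206-06-28
>> kalendar.pin(1775-03-31)
<< 1775-03-31


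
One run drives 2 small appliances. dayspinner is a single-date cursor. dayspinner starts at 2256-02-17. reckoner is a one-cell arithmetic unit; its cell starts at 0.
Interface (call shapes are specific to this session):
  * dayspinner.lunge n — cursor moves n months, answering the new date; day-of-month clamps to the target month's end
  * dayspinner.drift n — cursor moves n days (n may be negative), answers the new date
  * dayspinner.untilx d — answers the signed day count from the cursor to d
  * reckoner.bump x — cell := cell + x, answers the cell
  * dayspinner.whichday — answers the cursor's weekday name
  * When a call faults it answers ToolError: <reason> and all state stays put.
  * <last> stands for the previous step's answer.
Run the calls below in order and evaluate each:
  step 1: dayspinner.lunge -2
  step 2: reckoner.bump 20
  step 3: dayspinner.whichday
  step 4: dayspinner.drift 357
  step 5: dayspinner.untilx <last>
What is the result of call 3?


! dayspinner.lunge(n: -2) : 2255-12-17
! reckoner.bump(x: 20) : 20
! dayspinner.whichday() : Monday
! dayspinner.drift(n: 357) : 2256-12-08
! dayspinner.untilx(d: <last>) : 0

Answer: Monday


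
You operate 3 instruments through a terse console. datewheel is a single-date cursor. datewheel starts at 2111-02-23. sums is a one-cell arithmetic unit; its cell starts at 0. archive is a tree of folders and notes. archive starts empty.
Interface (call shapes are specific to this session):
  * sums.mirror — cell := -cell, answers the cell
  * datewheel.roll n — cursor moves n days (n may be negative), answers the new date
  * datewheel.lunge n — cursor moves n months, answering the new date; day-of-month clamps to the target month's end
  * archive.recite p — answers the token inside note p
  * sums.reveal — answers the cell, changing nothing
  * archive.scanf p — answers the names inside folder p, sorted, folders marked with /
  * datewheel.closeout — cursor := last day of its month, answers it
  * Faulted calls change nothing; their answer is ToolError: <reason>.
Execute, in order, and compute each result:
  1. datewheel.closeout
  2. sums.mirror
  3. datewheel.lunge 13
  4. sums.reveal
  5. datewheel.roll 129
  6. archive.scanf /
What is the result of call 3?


==> closeout()
<== 2111-02-28
==> mirror()
<== 0
==> lunge(n='13')
<== 2112-03-28
==> reveal()
<== 0
==> roll(n='129')
<== 2112-08-04
==> scanf(p='/')
<== []

Answer: 2112-03-28


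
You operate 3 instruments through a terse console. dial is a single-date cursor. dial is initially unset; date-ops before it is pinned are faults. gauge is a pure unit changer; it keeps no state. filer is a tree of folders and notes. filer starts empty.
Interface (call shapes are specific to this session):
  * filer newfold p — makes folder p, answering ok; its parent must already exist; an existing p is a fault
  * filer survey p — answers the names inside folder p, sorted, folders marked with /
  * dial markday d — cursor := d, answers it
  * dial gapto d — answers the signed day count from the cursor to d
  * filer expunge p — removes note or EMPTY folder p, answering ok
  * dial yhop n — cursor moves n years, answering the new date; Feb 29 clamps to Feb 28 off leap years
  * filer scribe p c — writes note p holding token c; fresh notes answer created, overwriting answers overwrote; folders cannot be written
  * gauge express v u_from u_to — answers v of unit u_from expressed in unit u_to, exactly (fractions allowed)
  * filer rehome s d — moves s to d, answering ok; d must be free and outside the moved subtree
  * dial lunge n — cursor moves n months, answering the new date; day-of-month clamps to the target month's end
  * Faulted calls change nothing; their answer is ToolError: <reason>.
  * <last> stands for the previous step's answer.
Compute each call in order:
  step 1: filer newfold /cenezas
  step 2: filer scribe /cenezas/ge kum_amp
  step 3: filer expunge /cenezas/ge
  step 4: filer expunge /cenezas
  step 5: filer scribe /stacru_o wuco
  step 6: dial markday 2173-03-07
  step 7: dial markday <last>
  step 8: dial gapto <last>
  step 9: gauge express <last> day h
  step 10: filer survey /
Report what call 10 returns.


Answer: [stacru_o]

Derivation:
>>> filer newfold p='/cenezas'
:: ok
>>> filer scribe p='/cenezas/ge' c='kum_amp'
:: created
>>> filer expunge p='/cenezas/ge'
:: ok
>>> filer expunge p='/cenezas'
:: ok
>>> filer scribe p='/stacru_o' c='wuco'
:: created
>>> dial markday d='2173-03-07'
:: 2173-03-07
>>> dial markday d='<last>'
:: 2173-03-07
>>> dial gapto d='<last>'
:: 0
>>> gauge express v='<last>' u_from='day' u_to='h'
:: 0
>>> filer survey p='/'
:: [stacru_o]


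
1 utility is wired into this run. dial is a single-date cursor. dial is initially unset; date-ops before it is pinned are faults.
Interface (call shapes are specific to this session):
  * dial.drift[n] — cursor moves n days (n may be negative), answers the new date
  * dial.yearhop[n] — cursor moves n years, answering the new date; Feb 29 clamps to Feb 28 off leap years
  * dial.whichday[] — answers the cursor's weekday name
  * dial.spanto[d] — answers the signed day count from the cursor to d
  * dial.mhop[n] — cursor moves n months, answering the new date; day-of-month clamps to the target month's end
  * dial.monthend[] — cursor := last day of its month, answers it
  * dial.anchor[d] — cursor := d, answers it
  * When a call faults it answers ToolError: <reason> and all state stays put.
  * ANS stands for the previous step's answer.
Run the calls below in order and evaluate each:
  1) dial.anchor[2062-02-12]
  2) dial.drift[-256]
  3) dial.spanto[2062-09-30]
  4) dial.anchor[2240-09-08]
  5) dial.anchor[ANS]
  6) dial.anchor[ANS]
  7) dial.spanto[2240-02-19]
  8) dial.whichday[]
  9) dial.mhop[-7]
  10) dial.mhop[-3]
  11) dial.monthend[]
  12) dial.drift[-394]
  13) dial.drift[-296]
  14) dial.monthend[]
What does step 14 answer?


>>> dial.anchor d='2062-02-12'
:: 2062-02-12
>>> dial.drift n='-256'
:: 2061-06-01
>>> dial.spanto d='2062-09-30'
:: 486
>>> dial.anchor d='2240-09-08'
:: 2240-09-08
>>> dial.anchor d='ANS'
:: 2240-09-08
>>> dial.anchor d='ANS'
:: 2240-09-08
>>> dial.spanto d='2240-02-19'
:: -202
>>> dial.whichday
:: Tuesday
>>> dial.mhop n='-7'
:: 2240-02-08
>>> dial.mhop n='-3'
:: 2239-11-08
>>> dial.monthend
:: 2239-11-30
>>> dial.drift n='-394'
:: 2238-11-01
>>> dial.drift n='-296'
:: 2238-01-09
>>> dial.monthend
:: 2238-01-31

Answer: 2238-01-31


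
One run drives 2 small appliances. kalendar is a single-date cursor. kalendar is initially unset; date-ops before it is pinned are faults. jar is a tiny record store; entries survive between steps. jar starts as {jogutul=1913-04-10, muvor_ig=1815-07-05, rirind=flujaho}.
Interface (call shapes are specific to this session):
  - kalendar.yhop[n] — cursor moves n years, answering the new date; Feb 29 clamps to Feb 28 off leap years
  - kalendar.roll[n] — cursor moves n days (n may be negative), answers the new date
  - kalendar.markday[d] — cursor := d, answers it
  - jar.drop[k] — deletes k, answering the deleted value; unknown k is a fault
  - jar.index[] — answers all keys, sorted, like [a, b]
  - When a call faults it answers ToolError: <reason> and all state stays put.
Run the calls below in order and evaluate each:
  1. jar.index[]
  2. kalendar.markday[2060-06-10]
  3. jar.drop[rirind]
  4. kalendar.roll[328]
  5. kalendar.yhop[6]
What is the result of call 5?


Answer: 2067-05-04

Derivation:
[in] index
  [jogutul, muvor_ig, rirind]
[in] markday d='2060-06-10'
  2060-06-10
[in] drop k='rirind'
  flujaho
[in] roll n='328'
  2061-05-04
[in] yhop n='6'
  2067-05-04


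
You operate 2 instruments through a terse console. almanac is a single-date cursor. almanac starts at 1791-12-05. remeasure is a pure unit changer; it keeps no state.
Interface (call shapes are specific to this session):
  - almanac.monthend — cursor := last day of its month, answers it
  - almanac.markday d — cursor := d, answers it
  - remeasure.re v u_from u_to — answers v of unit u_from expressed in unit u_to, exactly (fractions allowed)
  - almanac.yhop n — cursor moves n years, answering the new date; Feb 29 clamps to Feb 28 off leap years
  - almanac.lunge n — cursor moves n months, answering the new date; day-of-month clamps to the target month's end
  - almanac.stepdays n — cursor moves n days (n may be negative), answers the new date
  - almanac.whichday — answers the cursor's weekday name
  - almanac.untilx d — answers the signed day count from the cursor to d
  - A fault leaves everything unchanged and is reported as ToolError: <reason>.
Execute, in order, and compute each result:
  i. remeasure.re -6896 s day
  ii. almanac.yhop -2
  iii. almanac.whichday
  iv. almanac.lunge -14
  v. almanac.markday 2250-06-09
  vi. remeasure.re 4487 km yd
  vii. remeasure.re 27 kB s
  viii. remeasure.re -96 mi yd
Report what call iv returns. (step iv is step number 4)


Answer: 1788-10-05

Derivation:
Step: re[-6896; s; day]
Result: -431/5400
Step: yhop[-2]
Result: 1789-12-05
Step: whichday[]
Result: Saturday
Step: lunge[-14]
Result: 1788-10-05
Step: markday[2250-06-09]
Result: 2250-06-09
Step: re[4487; km; yd]
Result: 5608750000/1143
Step: re[27; kB; s]
Result: ToolError: incompatible units
Step: re[-96; mi; yd]
Result: -168960


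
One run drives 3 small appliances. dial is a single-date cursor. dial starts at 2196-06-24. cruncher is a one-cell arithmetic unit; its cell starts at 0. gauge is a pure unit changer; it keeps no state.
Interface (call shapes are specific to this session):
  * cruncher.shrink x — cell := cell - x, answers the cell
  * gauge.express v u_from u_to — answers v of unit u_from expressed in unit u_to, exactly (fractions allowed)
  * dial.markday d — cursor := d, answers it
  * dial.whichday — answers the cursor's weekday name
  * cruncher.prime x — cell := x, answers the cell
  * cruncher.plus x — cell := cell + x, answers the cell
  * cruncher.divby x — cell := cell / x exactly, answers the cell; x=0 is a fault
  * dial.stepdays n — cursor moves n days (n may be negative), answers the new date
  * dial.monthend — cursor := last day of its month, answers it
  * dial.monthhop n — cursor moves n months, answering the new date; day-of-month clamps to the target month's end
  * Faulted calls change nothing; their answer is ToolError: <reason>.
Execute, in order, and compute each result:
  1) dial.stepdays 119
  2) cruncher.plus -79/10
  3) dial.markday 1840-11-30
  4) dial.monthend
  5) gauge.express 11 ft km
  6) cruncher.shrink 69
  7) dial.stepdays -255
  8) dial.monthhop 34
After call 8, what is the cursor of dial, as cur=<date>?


Then dial.stepdays on n: 119: 2196-10-21.
I use cruncher.plus on x: -79/10, giving -79/10.
I try dial.markday on d: 1840-11-30, and get 1840-11-30.
I use dial.monthend, and see 1840-11-30.
I call gauge.express on v: 11, u_from: ft, u_to: km: 4191/1250000.
I try cruncher.shrink on x: 69, — result: -769/10.
Now I run dial.stepdays on n: -255, → 1840-03-20.
I run dial.monthhop on n: 34, which returns 1843-01-20.

Answer: cur=1843-01-20


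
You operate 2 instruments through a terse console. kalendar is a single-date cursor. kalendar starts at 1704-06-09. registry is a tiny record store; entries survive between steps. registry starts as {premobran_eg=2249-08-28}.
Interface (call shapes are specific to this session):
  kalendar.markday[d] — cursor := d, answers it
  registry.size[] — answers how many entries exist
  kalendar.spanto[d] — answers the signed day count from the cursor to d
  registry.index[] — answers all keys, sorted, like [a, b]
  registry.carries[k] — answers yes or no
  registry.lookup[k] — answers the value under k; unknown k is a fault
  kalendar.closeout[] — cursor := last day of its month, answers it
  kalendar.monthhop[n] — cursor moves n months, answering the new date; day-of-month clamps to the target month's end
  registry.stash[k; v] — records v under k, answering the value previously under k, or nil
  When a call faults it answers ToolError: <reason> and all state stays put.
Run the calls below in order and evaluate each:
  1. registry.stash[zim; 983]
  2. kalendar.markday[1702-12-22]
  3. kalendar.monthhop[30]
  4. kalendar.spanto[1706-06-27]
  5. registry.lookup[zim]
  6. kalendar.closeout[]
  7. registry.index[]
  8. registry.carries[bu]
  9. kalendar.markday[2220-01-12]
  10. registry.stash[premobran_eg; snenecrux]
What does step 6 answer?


Answer: 1705-06-30

Derivation:
% 1. stash(k='zim', v='983') => nil
% 2. markday(d='1702-12-22') => 1702-12-22
% 3. monthhop(n='30') => 1705-06-22
% 4. spanto(d='1706-06-27') => 370
% 5. lookup(k='zim') => 983
% 6. closeout() => 1705-06-30
% 7. index() => [premobran_eg, zim]
% 8. carries(k='bu') => no
% 9. markday(d='2220-01-12') => 2220-01-12
% 10. stash(k='premobran_eg', v='snenecrux') => 2249-08-28


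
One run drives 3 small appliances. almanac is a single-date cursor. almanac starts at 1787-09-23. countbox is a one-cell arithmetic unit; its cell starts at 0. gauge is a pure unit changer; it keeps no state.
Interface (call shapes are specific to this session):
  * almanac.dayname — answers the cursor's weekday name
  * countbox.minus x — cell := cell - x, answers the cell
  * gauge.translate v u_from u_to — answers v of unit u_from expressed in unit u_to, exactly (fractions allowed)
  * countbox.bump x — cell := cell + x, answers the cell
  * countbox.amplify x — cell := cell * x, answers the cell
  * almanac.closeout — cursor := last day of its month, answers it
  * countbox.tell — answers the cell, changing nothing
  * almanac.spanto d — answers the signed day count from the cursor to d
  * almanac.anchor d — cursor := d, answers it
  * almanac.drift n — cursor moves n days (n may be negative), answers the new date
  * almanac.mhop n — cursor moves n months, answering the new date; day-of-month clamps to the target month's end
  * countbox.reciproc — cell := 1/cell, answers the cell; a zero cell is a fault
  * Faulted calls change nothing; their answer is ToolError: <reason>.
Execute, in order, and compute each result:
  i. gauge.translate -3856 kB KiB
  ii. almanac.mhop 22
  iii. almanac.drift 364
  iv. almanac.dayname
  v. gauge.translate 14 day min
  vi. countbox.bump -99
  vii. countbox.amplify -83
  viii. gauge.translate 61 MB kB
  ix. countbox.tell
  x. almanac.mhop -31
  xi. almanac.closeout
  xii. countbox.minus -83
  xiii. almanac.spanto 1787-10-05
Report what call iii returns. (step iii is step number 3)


Then translate on -3856, kB, KiB, — result: -30125/8.
Invoking mhop on 22, → 1789-07-23.
Next I call drift on 364, and observe 1790-07-22.
I try dayname(), giving Thursday.
I try translate on 14, day, min, and see 20160.
I run bump on -99, → -99.
I call amplify on -83, yielding 8217.
I use translate on 61, MB, kB, — result: 61000.
Invoking tell, → 8217.
Next I call mhop on -31, and observe 1787-12-22.
Using closeout(), giving 1787-12-31.
Calling minus on -83, and observe 8300.
Now I run spanto on 1787-10-05: -87.

Answer: 1790-07-22


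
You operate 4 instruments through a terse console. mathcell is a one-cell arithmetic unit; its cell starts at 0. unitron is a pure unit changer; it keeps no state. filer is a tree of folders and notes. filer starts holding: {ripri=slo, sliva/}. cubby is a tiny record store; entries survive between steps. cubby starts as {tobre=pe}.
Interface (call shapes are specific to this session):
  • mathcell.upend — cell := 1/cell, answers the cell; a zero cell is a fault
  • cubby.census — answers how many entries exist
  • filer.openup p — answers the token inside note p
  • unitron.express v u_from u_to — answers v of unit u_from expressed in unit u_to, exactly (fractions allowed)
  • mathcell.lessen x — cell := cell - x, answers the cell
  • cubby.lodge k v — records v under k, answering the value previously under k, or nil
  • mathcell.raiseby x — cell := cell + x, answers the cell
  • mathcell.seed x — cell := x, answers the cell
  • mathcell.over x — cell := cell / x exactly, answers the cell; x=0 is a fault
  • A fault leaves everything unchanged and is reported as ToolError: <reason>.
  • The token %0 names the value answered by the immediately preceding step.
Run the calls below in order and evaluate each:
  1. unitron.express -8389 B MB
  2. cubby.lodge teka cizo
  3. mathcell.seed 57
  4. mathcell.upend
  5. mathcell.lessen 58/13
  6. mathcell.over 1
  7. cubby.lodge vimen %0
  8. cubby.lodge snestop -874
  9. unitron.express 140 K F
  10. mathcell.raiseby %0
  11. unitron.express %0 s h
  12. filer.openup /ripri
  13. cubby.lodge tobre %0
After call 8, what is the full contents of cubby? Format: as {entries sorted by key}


I try unitron.express(v=-8389, u_from=B, u_to=MB), and get -8389/1000000.
I invoke cubby.lodge(k=teka, v=cizo), → nil.
I invoke mathcell.seed(x=57): 57.
Calling mathcell.upend(), which returns 1/57.
Then mathcell.lessen(x=58/13), and observe -3293/741.
Invoking mathcell.over(x=1), which returns -3293/741.
I run cubby.lodge(k=vimen, v=%0), yielding nil.
I use cubby.lodge(k=snestop, v=-874), — result: nil.
I invoke unitron.express(v=140, u_from=K, u_to=F), yielding -20767/100.
I use mathcell.raiseby(x=%0), — result: -15717647/74100.
Now I run unitron.express(v=%0, u_from=s, u_to=h), and observe -15717647/266760000.
Invoking filer.openup(p=/ripri), and get slo.
Calling cubby.lodge(k=tobre, v=%0), and see pe.

Answer: {snestop=-874, teka=cizo, tobre=pe, vimen=-3293/741}


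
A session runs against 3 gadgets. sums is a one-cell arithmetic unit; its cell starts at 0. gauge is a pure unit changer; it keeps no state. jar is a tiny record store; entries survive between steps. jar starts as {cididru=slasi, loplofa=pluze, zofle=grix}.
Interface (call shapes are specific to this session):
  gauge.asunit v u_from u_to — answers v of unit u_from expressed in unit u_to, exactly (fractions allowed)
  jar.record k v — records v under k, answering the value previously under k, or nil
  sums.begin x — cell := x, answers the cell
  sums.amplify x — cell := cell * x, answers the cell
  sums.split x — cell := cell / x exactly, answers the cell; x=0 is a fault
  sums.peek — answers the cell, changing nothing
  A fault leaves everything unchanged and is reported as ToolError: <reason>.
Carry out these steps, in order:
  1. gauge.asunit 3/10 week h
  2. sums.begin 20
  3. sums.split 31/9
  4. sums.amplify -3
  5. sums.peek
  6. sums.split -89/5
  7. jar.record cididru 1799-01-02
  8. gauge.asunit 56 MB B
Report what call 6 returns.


Answer: 2700/2759

Derivation:
Then gauge.asunit(3/10, week, h), and get 252/5.
I invoke sums.begin(20), yielding 20.
Calling sums.split(31/9), which returns 180/31.
I try sums.amplify(-3), giving -540/31.
I try sums.peek, and get -540/31.
Using sums.split(-89/5), → 2700/2759.
I run jar.record(cididru, 1799-01-02), which returns slasi.
Invoking gauge.asunit(56, MB, B), yielding 56000000.


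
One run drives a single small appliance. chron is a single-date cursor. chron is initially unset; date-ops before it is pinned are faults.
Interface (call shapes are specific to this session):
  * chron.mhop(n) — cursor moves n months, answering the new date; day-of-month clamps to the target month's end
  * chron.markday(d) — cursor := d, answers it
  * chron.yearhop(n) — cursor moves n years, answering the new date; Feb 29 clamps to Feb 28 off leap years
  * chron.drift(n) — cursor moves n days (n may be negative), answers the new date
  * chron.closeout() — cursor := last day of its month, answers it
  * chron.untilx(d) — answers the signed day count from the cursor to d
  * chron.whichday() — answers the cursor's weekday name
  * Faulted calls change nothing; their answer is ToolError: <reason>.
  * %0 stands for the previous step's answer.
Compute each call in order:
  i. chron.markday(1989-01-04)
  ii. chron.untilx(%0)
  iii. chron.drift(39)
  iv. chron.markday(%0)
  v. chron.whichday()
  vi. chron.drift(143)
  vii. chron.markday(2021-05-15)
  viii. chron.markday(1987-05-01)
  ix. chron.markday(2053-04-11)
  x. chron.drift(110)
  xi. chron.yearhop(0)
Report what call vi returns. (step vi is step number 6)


I run chron.markday(d='1989-01-04'), which returns 1989-01-04.
I try chron.untilx(d='%0'), giving 0.
Now I run chron.drift(n='39'), giving 1989-02-12.
I run chron.markday(d='%0'), and get 1989-02-12.
I invoke chron.whichday(), — result: Sunday.
I call chron.drift(n='143'), and see 1989-07-05.
I try chron.markday(d='2021-05-15'), giving 2021-05-15.
I invoke chron.markday(d='1987-05-01'), → 1987-05-01.
I call chron.markday(d='2053-04-11'), giving 2053-04-11.
Next I call chron.drift(n='110'), and see 2053-07-30.
Then chron.yearhop(n='0'), giving 2053-07-30.

Answer: 1989-07-05


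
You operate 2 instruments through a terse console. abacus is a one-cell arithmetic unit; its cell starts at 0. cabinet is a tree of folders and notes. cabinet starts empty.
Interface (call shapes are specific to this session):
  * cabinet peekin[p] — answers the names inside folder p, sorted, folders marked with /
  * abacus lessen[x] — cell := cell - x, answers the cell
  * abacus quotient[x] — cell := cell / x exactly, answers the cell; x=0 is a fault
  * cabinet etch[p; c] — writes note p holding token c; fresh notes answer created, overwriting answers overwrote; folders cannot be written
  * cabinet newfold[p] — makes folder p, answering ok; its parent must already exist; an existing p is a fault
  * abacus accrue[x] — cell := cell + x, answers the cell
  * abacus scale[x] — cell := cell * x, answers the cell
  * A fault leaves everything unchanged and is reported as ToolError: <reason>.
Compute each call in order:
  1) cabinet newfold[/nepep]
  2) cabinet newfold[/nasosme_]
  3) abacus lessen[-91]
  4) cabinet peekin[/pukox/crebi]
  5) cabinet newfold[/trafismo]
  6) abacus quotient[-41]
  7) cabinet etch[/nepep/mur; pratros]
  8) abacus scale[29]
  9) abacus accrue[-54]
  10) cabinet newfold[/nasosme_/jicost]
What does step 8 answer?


Answer: -2639/41

Derivation:
→ cabinet newfold(p='/nepep')
← ok
→ cabinet newfold(p='/nasosme_')
← ok
→ abacus lessen(x='-91')
← 91
→ cabinet peekin(p='/pukox/crebi')
← ToolError: not found
→ cabinet newfold(p='/trafismo')
← ok
→ abacus quotient(x='-41')
← -91/41
→ cabinet etch(p='/nepep/mur', c='pratros')
← created
→ abacus scale(x='29')
← -2639/41
→ abacus accrue(x='-54')
← -4853/41
→ cabinet newfold(p='/nasosme_/jicost')
← ok


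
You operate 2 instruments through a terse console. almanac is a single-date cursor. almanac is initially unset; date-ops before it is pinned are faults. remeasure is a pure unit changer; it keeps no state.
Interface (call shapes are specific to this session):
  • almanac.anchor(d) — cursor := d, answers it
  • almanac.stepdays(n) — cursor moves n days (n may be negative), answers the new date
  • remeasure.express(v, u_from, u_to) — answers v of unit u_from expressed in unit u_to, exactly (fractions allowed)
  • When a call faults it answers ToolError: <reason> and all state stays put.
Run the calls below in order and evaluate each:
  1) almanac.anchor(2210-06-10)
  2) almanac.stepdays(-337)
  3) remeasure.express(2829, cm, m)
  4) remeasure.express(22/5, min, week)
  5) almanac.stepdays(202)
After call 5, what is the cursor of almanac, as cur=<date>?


Answer: cur=2210-01-26

Derivation:
;; almanac.anchor(d→2210-06-10) => 2210-06-10
;; almanac.stepdays(n→-337) => 2209-07-08
;; remeasure.express(v→2829, u_from→cm, u_to→m) => 2829/100
;; remeasure.express(v→22/5, u_from→min, u_to→week) => 11/25200
;; almanac.stepdays(n→202) => 2210-01-26


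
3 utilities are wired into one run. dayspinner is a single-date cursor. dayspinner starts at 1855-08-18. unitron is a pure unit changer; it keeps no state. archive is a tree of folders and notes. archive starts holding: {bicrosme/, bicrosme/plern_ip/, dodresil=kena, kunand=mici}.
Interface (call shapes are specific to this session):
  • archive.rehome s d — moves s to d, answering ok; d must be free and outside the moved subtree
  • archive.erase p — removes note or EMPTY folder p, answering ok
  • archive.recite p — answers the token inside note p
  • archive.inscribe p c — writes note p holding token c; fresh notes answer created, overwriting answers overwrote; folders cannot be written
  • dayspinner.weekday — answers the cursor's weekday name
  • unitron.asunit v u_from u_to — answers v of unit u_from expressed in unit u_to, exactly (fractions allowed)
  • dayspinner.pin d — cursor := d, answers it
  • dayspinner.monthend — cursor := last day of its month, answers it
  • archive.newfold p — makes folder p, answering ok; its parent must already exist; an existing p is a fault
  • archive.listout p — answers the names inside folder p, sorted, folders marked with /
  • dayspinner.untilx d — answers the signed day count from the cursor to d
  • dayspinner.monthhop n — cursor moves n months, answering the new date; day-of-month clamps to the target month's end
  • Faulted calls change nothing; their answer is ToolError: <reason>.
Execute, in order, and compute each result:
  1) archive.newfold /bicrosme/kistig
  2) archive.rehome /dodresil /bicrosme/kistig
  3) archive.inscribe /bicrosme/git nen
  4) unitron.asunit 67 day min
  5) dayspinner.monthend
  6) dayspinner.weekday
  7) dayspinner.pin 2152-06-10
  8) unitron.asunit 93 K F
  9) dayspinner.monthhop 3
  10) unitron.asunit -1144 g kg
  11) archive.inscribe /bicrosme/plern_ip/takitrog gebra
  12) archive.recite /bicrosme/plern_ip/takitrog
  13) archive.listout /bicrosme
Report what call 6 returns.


Answer: Friday

Derivation:
>>> archive.newfold p: /bicrosme/kistig
= ok
>>> archive.rehome s: /dodresil d: /bicrosme/kistig
= ToolError: exists
>>> archive.inscribe p: /bicrosme/git c: nen
= created
>>> unitron.asunit v: 67 u_from: day u_to: min
= 96480
>>> dayspinner.monthend
= 1855-08-31
>>> dayspinner.weekday
= Friday
>>> dayspinner.pin d: 2152-06-10
= 2152-06-10
>>> unitron.asunit v: 93 u_from: K u_to: F
= -29227/100
>>> dayspinner.monthhop n: 3
= 2152-09-10
>>> unitron.asunit v: -1144 u_from: g u_to: kg
= -143/125
>>> archive.inscribe p: /bicrosme/plern_ip/takitrog c: gebra
= created
>>> archive.recite p: /bicrosme/plern_ip/takitrog
= gebra
>>> archive.listout p: /bicrosme
= [git, kistig/, plern_ip/]


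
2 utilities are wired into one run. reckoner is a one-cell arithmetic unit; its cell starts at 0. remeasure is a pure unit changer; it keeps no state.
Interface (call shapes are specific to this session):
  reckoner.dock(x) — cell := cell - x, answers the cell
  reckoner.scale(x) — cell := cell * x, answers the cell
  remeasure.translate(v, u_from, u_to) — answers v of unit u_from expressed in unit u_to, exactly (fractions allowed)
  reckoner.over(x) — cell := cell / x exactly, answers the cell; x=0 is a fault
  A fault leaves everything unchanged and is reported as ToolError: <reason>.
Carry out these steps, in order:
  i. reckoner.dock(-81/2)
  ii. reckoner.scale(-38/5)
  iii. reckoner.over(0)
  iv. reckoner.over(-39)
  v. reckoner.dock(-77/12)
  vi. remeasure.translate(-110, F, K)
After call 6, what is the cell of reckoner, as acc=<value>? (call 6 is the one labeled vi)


// 1. dock(x: -81/2) => 81/2
// 2. scale(x: -38/5) => -1539/5
// 3. over(x: 0) => ToolError: division by zero
// 4. over(x: -39) => 513/65
// 5. dock(x: -77/12) => 11161/780
// 6. translate(v: -110, u_from: F, u_to: K) => 34967/180

Answer: acc=11161/780


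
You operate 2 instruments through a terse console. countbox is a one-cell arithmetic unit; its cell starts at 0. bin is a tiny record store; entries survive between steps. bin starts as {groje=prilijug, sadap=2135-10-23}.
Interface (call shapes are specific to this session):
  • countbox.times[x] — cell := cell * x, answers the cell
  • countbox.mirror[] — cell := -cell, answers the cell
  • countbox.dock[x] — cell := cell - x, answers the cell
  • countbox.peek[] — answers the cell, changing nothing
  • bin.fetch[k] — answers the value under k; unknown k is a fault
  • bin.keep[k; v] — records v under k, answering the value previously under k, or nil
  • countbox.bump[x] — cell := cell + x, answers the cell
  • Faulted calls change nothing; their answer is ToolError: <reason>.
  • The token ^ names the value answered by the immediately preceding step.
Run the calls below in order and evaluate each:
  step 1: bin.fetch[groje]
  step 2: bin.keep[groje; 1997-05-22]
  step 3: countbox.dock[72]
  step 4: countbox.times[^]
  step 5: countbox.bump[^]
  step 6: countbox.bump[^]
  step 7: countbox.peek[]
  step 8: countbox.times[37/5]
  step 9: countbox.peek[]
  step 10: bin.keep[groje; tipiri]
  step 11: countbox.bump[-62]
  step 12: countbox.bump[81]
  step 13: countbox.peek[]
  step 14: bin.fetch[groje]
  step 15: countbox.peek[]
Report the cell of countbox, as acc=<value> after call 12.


% 1. bin.fetch(k→groje) => prilijug
% 2. bin.keep(k→groje, v→1997-05-22) => prilijug
% 3. countbox.dock(x→72) => -72
% 4. countbox.times(x→^) => 5184
% 5. countbox.bump(x→^) => 10368
% 6. countbox.bump(x→^) => 20736
% 7. countbox.peek() => 20736
% 8. countbox.times(x→37/5) => 767232/5
% 9. countbox.peek() => 767232/5
% 10. bin.keep(k→groje, v→tipiri) => 1997-05-22
% 11. countbox.bump(x→-62) => 766922/5
% 12. countbox.bump(x→81) => 767327/5
% 13. countbox.peek() => 767327/5
% 14. bin.fetch(k→groje) => tipiri
% 15. countbox.peek() => 767327/5

Answer: acc=767327/5
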